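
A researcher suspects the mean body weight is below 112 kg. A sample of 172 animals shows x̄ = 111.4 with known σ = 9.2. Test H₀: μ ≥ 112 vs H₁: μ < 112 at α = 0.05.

z = -0.855. Critical value: -1.645. Fail to reject H₀.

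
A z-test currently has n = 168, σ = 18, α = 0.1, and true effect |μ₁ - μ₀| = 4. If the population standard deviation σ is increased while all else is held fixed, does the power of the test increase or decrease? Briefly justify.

Power decreases: a larger σ inflates the standard error σ/√n, pulling the sampling distribution under H₁ back toward the critical value.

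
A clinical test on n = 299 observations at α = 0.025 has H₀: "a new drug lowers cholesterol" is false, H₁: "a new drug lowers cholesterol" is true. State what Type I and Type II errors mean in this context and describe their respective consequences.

Type I (false positive): concluding that a new drug lowers cholesterol when it is not — approving an ineffective drug — patients take a useless medication and may skip effective alternatives. Type II (false negative): failing to conclude that a new drug lowers cholesterol when it is — shelving an effective drug — patients miss out on a treatment that would have helped. Which is costlier depends on domain priorities and is a judgement call rather than a statistical fact.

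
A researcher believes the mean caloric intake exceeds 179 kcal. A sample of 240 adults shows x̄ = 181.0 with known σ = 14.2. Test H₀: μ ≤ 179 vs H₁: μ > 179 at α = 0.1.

z = 2.182. Critical value: 1.28. Reject H₀.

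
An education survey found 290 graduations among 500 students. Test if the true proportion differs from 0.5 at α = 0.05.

p̂ = 0.58, p₀ = 0.5. z = (p̂ - p₀)/√(p₀(1-p₀)/n) = 3.578. Critical: ±1.96. Reject H₀.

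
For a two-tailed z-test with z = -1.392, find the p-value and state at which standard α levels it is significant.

p = 2·P(Z > |-1.392|) = 2·(1 - Φ(1.392)) ≈ 0.1639. Not significant at any standard level.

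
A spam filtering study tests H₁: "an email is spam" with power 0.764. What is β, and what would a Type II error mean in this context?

β = 1 - power = 1 - 0.764 = 0.236. A Type II error is failing to reject H₀ when H₀ is false (false negative) — here, failing to conclude that an email is spam when in fact it is true. Consequence: a spam email lands in the inbox.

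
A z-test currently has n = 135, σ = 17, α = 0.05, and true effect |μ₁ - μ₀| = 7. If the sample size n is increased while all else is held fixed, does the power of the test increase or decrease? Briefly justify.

Power increases: a larger n shrinks the standard error σ/√n, moving the sampling distribution under H₁ further from the critical value.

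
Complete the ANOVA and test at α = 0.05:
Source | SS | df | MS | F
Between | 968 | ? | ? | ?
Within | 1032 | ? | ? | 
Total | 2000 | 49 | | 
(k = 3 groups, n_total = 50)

df_between = 2, df_within = 47. MS_between = 484.0, MS_within = 21.96. F = 22.043, F_crit ≈ 3.195. Reject H₀.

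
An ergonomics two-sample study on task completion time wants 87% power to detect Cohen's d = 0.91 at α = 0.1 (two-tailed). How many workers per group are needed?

z_{α/2} = 1.645, z_β = Φ⁻¹(0.87) = 1.126. For large effect (d = 0.91): n per group = 2(z_{α/2} + z_β)²/d² = 2(1.645 + 1.126)²/0.91² = 18.5 → 19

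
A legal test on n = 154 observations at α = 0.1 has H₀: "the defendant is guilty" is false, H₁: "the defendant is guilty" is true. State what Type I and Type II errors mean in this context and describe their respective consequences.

Type I (false positive): concluding that the defendant is guilty when it is not — convicting an innocent person. Type II (false negative): failing to conclude that the defendant is guilty when it is — acquitting a guilty person. Which is costlier depends on domain priorities and is a judgement call rather than a statistical fact.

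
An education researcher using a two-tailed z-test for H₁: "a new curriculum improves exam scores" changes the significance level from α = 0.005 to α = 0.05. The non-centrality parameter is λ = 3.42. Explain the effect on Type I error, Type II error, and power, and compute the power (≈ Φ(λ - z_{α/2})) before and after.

Increasing α from 0.005 to 0.05:
• Type I error rate increases (α is the Type I rate by definition).
• Critical value moves from z_{α/2} = 2.807 to 1.96, so power = Φ(λ - z_{α/2}) goes from Φ(3.42 - 2.807) = 0.73 to Φ(3.42 - 1.96) = 0.928.
• Type II error rate β = 1 - power therefore decreases (0.27 → 0.072).
Appropriate when false negatives are costly — here, keeping the old curriculum when the new one would have helped students.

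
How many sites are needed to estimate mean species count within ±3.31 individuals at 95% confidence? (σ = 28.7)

n = (z*σ/E)² = (1.96×28.7/3.31)² = 288.8 → n = 289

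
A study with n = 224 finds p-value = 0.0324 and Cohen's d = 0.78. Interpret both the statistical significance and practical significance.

Statistically significant (p = 0.0324 < 0.05). Cohen's d = 0.78 indicates a medium effect size. Both statistical and practical significance should be considered.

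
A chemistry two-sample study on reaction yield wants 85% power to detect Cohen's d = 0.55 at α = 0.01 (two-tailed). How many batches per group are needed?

z_{α/2} = 2.576, z_β = Φ⁻¹(0.85) = 1.036. For medium effect (d = 0.55): n per group = 2(z_{α/2} + z_β)²/d² = 2(2.576 + 1.036)²/0.55² = 86.3 → 87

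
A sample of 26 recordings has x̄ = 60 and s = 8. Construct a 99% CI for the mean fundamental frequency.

CI = x̄ ± t*(s/√n) = 60 ± 2.787(8/√26) = (55.63, 64.37)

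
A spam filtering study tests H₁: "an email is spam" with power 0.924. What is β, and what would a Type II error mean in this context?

β = 1 - power = 1 - 0.924 = 0.076. A Type II error is failing to reject H₀ when H₀ is false (false negative) — here, failing to conclude that an email is spam when in fact it is true. Consequence: a spam email lands in the inbox.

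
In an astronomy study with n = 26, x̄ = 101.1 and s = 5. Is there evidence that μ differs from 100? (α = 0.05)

t = (x̄ - μ₀)/(s/√n) = (101.1 - 100)/(5/√26) = 1.122. df = 25, critical t = ±2.06. Fail to reject H₀.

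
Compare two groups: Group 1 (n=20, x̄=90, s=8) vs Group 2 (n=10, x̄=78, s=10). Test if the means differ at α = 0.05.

Pooled sp = 8.69. t = 3.564, df = 28. Critical t = ±2.048. Reject H₀.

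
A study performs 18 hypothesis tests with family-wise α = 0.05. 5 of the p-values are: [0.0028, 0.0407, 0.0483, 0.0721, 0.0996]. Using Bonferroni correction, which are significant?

Bonferroni α = 0.05/18 = 0.00278. None of the given p-values are significant.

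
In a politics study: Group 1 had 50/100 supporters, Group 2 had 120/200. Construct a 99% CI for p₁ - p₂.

p̂₁ = 0.5, p̂₂ = 0.6. Difference = -0.1. CI = (-0.257, 0.057)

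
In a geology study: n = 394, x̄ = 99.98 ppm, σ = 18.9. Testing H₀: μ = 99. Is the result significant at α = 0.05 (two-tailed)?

z = (99.98 - 99)/(18.9/√394) = 1.029. Since |z| ≤ 1.96, not significant at α = 0.05.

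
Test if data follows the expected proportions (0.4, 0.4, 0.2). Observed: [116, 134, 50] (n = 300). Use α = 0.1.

Expected: [120.0, 120.0, 60.0]. χ² = 3.433. df = 2, critical = 4.605. Fail to reject H₀.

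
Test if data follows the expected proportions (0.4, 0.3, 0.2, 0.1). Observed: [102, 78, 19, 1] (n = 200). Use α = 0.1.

Expected: [80.0, 60.0, 40.0, 20.0]. χ² = 40.525. df = 3, critical = 6.251. Reject H₀.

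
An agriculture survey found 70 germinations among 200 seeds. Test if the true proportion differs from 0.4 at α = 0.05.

p̂ = 0.35, p₀ = 0.4. z = (p̂ - p₀)/√(p₀(1-p₀)/n) = -1.443. Critical: ±1.96. Fail to reject H₀.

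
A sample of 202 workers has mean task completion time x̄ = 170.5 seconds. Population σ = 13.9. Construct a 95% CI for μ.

CI = x̄ ± z*(σ/√n) = 170.5 ± 1.96(13.9/√202) = 170.5 ± 1.92 = (168.58, 172.42)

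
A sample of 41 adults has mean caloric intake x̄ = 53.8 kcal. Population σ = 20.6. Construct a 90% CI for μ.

CI = x̄ ± z*(σ/√n) = 53.8 ± 1.645(20.6/√41) = 53.8 ± 5.29 = (48.51, 59.09)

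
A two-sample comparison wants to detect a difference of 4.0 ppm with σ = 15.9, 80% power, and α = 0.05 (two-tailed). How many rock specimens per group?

n per group = 2(z_α/2 + z_β)²σ²/d² = 2×(1.96 + 0.84)²×15.9²/4.0² = 247.8 → n = 248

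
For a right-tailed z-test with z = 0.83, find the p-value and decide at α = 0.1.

p = P(Z > 0.83) = 1 - Φ(0.83) ≈ 0.2033. Since p ≥ 0.1, fail to reject H₀ (not significant) at α = 0.1.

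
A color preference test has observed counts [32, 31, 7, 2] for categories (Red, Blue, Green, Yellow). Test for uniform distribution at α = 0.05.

Expected = 18 each. χ² = Σ(O-E)²/E = 41.222. df = 3, critical value = 7.815. Reject H₀.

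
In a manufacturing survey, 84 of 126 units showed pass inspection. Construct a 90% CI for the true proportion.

p̂ = 0.667. CI = p̂ ± z*√(p̂(1-p̂)/n) = (0.598, 0.736)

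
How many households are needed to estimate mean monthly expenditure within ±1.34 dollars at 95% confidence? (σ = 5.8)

n = (z*σ/E)² = (1.96×5.8/1.34)² = 72.0 → n = 72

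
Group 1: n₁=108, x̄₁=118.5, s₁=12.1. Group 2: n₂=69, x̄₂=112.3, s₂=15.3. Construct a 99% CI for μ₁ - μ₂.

Difference = 6.2. SE = √(12.1²/108 + 15.3²/69) = 2.179. CI = (0.59, 11.81)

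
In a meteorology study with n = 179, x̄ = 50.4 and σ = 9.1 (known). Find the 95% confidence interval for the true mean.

CI = x̄ ± z*(σ/√n) = 50.4 ± 1.96(9.1/√179) = 50.4 ± 1.33 = (49.07, 51.73)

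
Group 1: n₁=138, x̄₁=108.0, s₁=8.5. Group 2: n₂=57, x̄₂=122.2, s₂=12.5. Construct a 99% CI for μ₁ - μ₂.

Difference = -14.2. SE = √(8.5²/138 + 12.5²/57) = 1.807. CI = (-18.85, -9.55)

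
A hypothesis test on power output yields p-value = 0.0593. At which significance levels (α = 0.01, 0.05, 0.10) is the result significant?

p = 0.0593. Significant at: α = 0.1.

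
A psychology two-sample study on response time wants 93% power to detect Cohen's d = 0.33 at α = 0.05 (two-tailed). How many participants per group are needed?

z_{α/2} = 1.96, z_β = Φ⁻¹(0.93) = 1.476. For small effect (d = 0.33): n per group = 2(z_{α/2} + z_β)²/d² = 2(1.96 + 1.476)²/0.33² = 216.8 → 217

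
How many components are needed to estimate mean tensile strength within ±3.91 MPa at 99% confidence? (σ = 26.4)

n = (z*σ/E)² = (2.576×26.4/3.91)² = 302.5 → n = 303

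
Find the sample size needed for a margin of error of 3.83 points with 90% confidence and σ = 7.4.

n = (z*σ/E)² = (1.645×7.4/3.83)² = 10.1 → n = 11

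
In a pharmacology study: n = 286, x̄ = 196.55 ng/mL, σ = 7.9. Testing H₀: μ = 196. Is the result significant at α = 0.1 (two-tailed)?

z = (196.55 - 196)/(7.9/√286) = 1.177. Since |z| ≤ 1.645, not significant at α = 0.1.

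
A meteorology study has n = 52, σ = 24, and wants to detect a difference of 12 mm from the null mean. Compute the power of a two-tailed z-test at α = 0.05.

SE = σ/√n = 24/√52 = 3.328. Non-centrality λ = d/SE = 12/3.328 = 3.606. Power ≈ Φ(λ - z_{α/2}) = Φ(3.606 - 1.96) = Φ(1.646) = 0.95.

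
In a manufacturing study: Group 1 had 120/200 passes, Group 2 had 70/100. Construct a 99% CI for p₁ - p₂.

p̂₁ = 0.6, p̂₂ = 0.7. Difference = -0.1. CI = (-0.248, 0.048)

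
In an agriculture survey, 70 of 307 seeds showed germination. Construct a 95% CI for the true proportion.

p̂ = 0.228. CI = p̂ ± z*√(p̂(1-p̂)/n) = (0.181, 0.275)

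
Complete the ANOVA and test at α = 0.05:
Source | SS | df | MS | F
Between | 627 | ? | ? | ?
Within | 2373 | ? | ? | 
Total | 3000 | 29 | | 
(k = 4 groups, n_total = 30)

df_between = 3, df_within = 26. MS_between = 209.0, MS_within = 91.27. F = 2.29, F_crit ≈ 2.975. Fail to reject H₀.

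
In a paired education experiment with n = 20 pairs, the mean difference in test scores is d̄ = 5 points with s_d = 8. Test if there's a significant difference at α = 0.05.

t = d̄/(s_d/√n) = 5/(8/√20) = 2.795. df = 19, critical t = ±2.093. Reject H₀.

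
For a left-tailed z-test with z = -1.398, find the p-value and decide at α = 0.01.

p = P(Z < -1.398) = Φ(-1.398) ≈ 0.0811. Since p ≥ 0.01, fail to reject H₀ (not significant) at α = 0.01.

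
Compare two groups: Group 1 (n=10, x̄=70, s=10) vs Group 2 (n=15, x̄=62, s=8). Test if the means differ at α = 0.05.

Pooled sp = 8.84. t = 2.218, df = 23. Critical t = ±2.069. Reject H₀.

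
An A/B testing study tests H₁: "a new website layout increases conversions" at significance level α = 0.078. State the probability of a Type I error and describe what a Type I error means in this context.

P(Type I error) = α = 0.078. A Type I error is rejecting H₀ when H₀ is actually true (false positive) — here, concluding that a new website layout increases conversions when in fact this is not the case. Consequence: rolling out a layout that doesn't actually help — wasted engineering effort.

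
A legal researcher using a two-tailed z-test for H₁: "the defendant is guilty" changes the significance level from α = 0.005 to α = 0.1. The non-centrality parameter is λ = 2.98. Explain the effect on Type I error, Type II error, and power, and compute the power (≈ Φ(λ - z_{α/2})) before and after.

Increasing α from 0.005 to 0.1:
• Type I error rate increases (α is the Type I rate by definition).
• Critical value moves from z_{α/2} = 2.807 to 1.645, so power = Φ(λ - z_{α/2}) goes from Φ(2.98 - 2.807) = 0.569 to Φ(2.98 - 1.645) = 0.909.
• Type II error rate β = 1 - power therefore decreases (0.431 → 0.091).
Appropriate when false negatives are costly — here, acquitting a guilty person.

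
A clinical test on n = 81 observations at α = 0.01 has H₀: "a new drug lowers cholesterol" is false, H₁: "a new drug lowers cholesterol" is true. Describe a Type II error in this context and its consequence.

Type II error: failing to reject H₀ when it is false — concluding that a new drug lowers cholesterol is not supported when in fact it is. Consequence: shelving an effective drug — patients miss out on a treatment that would have helped.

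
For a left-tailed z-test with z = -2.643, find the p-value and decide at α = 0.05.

p = P(Z < -2.643) = Φ(-2.643) ≈ 0.0041. Since p < 0.05, reject H₀ (significant) at α = 0.05.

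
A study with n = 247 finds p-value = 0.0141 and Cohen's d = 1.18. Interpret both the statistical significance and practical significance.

Statistically significant (p = 0.0141 < 0.05). Cohen's d = 1.18 indicates a large effect size. Both statistical and practical significance should be considered.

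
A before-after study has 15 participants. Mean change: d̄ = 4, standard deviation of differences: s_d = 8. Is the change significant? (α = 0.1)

t = d̄/(s_d/√n) = 4/(8/√15) = 1.936. df = 14, critical t = ±1.761. Reject H₀.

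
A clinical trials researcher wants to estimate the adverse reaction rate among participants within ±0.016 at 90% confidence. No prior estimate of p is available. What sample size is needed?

Conservative approach: use p = 0.5 (maximizes p(1-p) = 0.25). n = z²(0.25)/E² = 1.645²×0.25/0.016² = 2642.6 → n = 2643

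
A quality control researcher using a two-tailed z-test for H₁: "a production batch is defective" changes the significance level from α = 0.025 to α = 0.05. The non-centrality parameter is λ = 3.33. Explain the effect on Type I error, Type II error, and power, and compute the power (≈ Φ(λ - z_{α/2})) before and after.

Increasing α from 0.025 to 0.05:
• Type I error rate increases (α is the Type I rate by definition).
• Critical value moves from z_{α/2} = 2.241 to 1.96, so power = Φ(λ - z_{α/2}) goes from Φ(3.33 - 2.241) = 0.862 to Φ(3.33 - 1.96) = 0.915.
• Type II error rate β = 1 - power therefore decreases (0.138 → 0.085).
Appropriate when false negatives are costly — here, shipping a defective batch — faulty products reach customers.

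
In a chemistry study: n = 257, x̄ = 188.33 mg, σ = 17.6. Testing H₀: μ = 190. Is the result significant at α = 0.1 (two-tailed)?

z = (188.33 - 190)/(17.6/√257) = -1.521. Since |z| ≤ 1.645, not significant at α = 0.1.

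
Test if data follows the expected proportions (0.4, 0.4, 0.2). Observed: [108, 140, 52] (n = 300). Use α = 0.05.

Expected: [120.0, 120.0, 60.0]. χ² = 5.6. df = 2, critical = 5.991. Fail to reject H₀.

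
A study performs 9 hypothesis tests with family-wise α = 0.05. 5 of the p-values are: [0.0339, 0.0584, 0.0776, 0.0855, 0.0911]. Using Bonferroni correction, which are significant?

Bonferroni α = 0.05/9 = 0.00556. None of the given p-values are significant.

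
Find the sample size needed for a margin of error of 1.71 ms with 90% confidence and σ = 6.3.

n = (z*σ/E)² = (1.645×6.3/1.71)² = 36.7 → n = 37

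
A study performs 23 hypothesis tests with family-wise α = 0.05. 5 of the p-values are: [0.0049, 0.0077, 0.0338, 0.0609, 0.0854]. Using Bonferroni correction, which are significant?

Bonferroni α = 0.05/23 = 0.00217. None of the given p-values are significant.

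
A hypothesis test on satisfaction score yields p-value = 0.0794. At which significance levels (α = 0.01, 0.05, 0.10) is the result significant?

p = 0.0794. Significant at: α = 0.1.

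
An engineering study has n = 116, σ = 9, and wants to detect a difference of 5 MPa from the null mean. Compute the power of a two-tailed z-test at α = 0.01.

SE = σ/√n = 9/√116 = 0.836. Non-centrality λ = d/SE = 5/0.836 = 5.984. Power ≈ Φ(λ - z_{α/2}) = Φ(5.984 - 2.576) = Φ(3.408) = 1.0.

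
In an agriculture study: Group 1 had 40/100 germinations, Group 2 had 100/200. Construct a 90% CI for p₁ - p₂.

p̂₁ = 0.4, p̂₂ = 0.5. Difference = -0.1. CI = (-0.199, -0.001)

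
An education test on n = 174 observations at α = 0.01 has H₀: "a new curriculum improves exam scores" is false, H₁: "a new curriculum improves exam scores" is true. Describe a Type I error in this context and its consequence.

Type I error: rejecting H₀ when it is true — concluding that a new curriculum improves exam scores when in fact it is not. Consequence: adopting a curriculum that gives no real benefit — disruption for nothing.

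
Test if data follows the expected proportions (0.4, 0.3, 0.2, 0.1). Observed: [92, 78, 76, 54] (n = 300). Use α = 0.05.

Expected: [120.0, 90.0, 60.0, 30.0]. χ² = 31.6. df = 3, critical = 7.815. Reject H₀.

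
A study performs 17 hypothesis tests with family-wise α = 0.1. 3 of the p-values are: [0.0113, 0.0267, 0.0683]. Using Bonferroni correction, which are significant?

Bonferroni α = 0.1/17 = 0.00588. None of the given p-values are significant.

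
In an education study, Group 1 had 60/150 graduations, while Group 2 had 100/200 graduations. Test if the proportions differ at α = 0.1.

p̂₁ = 0.4, p̂₂ = 0.5, pooled p̂ = 0.457. z = -1.858. Critical: ±1.645. Reject H₀.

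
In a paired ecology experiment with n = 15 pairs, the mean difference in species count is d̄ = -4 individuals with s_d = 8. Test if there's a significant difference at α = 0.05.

t = d̄/(s_d/√n) = -4/(8/√15) = -1.936. df = 14, critical t = ±2.145. Fail to reject H₀.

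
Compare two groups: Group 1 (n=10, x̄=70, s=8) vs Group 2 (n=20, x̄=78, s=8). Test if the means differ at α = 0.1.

Pooled sp = 8.0. t = -2.582, df = 28. Critical t = ±1.701. Reject H₀.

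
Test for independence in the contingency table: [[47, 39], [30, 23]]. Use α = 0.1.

χ² = 0.051. df = 1, critical = 2.706. Fail to reject H₀. No evidence of dependence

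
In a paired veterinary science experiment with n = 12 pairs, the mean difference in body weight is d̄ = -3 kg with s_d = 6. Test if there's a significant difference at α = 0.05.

t = d̄/(s_d/√n) = -3/(6/√12) = -1.732. df = 11, critical t = ±2.201. Fail to reject H₀.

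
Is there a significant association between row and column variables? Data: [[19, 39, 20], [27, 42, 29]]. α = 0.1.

χ² = 0.894. df = 2, critical = 4.605. Fail to reject H₀. No evidence of dependence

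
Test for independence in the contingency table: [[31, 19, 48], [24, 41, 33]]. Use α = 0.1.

χ² = 11.735. df = 2, critical = 4.605. Reject H₀. Variables are dependent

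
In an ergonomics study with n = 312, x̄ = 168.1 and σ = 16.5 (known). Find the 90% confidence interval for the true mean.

CI = x̄ ± z*(σ/√n) = 168.1 ± 1.645(16.5/√312) = 168.1 ± 1.54 = (166.56, 169.64)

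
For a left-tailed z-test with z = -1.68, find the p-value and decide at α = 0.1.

p = P(Z < -1.68) = Φ(-1.68) ≈ 0.0465. Since p < 0.1, reject H₀ (significant) at α = 0.1.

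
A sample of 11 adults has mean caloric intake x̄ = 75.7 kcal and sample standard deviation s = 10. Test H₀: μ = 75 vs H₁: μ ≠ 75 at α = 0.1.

t = (x̄ - μ₀)/(s/√n) = (75.7 - 75)/(10/√11) = 0.232. df = 10, critical t = ±1.812. Fail to reject H₀.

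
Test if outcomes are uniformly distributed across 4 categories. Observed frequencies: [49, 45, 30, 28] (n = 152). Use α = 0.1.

Expected = 38 each. χ² = Σ(O-E)²/E = 8.789. df = 3, critical value = 6.251. Reject H₀.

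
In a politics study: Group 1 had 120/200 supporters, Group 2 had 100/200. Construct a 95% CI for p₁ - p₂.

p̂₁ = 0.6, p̂₂ = 0.5. Difference = 0.1. CI = (0.003, 0.197)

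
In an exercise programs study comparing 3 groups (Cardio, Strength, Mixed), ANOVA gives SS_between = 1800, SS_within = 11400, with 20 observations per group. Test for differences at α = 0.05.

df_between = 2, df_within = 57. F = MS_between/MS_within = 900.0/200.0 = 4.5. F_crit ≈ 3.159. Reject H₀. At least one mean differs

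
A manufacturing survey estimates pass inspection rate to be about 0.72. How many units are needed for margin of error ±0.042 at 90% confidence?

n = z²p(1-p)/E² = 1.645²×0.72×0.28/0.042² = 309.3 → n = 310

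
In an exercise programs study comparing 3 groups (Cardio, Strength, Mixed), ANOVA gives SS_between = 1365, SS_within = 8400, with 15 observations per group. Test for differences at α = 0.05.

df_between = 2, df_within = 42. F = MS_between/MS_within = 682.5/200.0 = 3.413. F_crit ≈ 3.22. Reject H₀. At least one mean differs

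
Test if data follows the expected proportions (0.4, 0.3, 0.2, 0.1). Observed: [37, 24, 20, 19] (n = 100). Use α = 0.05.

Expected: [40.0, 30.0, 20.0, 10.0]. χ² = 9.525. df = 3, critical = 7.815. Reject H₀.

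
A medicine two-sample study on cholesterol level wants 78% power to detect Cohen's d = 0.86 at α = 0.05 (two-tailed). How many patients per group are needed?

z_{α/2} = 1.96, z_β = Φ⁻¹(0.78) = 0.772. For large effect (d = 0.86): n per group = 2(z_{α/2} + z_β)²/d² = 2(1.96 + 0.772)²/0.86² = 20.2 → 21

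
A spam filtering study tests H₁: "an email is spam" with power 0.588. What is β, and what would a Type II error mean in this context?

β = 1 - power = 1 - 0.588 = 0.412. A Type II error is failing to reject H₀ when H₀ is false (false negative) — here, failing to conclude that an email is spam when in fact it is true. Consequence: a spam email lands in the inbox.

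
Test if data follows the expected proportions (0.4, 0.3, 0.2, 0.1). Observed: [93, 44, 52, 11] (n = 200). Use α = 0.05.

Expected: [80.0, 60.0, 40.0, 20.0]. χ² = 14.029. df = 3, critical = 7.815. Reject H₀.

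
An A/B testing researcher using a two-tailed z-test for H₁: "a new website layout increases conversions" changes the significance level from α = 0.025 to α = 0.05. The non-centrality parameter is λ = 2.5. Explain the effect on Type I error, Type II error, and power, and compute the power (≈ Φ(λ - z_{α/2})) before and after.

Increasing α from 0.025 to 0.05:
• Type I error rate increases (α is the Type I rate by definition).
• Critical value moves from z_{α/2} = 2.241 to 1.96, so power = Φ(λ - z_{α/2}) goes from Φ(2.5 - 2.241) = 0.602 to Φ(2.5 - 1.96) = 0.705.
• Type II error rate β = 1 - power therefore decreases (0.398 → 0.295).
Appropriate when false negatives are costly — here, discarding a layout that would have improved conversions — lost revenue.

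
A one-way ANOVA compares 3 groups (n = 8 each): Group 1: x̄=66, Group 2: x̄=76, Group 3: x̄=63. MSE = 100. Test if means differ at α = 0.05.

Grand mean = 68.33. SS_between = 741.33, MS_between = 370.67. F = 3.707, F_crit ≈ 3.467. Reject H₀.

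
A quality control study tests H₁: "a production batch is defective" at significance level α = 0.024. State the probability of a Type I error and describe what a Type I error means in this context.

P(Type I error) = α = 0.024. A Type I error is rejecting H₀ when H₀ is actually true (false positive) — here, concluding that a production batch is defective when in fact this is not the case. Consequence: scrapping a good batch — wasted material and cost for no reason.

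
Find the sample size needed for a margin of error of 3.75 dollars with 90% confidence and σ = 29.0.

n = (z*σ/E)² = (1.645×29.0/3.75)² = 161.8 → n = 162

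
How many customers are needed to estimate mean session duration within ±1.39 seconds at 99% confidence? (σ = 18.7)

n = (z*σ/E)² = (2.576×18.7/1.39)² = 1201.01 → n = 1202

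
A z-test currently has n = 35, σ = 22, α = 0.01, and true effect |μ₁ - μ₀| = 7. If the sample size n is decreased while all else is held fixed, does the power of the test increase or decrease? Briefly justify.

Power decreases: a smaller n inflates the standard error σ/√n, pulling the sampling distribution under H₁ back toward the critical value.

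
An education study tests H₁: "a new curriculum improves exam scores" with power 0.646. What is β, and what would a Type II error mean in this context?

β = 1 - power = 1 - 0.646 = 0.354. A Type II error is failing to reject H₀ when H₀ is false (false negative) — here, failing to conclude that a new curriculum improves exam scores when in fact it is true. Consequence: keeping the old curriculum when the new one would have helped students.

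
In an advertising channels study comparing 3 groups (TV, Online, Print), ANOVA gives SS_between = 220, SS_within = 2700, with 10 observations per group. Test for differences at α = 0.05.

df_between = 2, df_within = 27. F = MS_between/MS_within = 110.0/100.0 = 1.1. F_crit ≈ 3.354. Fail to reject H₀.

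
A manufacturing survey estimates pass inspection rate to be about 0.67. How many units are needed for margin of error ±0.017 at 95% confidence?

n = z²p(1-p)/E² = 1.96²×0.67×0.33/0.017² = 2939.02 → n = 2940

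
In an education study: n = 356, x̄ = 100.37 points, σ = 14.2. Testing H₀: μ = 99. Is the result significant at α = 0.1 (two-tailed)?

z = (100.37 - 99)/(14.2/√356) = 1.82. Since |z| > 1.645, significant at α = 0.1.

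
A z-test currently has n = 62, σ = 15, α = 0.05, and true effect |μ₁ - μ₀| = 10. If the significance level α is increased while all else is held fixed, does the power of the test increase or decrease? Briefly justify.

Power increases: a larger α lowers the critical value, so more of the H₁ sampling distribution falls in the rejection region.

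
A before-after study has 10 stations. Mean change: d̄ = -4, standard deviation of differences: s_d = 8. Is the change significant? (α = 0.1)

t = d̄/(s_d/√n) = -4/(8/√10) = -1.581. df = 9, critical t = ±1.833. Fail to reject H₀.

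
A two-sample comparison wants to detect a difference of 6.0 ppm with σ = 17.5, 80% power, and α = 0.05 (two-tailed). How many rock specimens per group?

n per group = 2(z_α/2 + z_β)²σ²/d² = 2×(1.96 + 0.84)²×17.5²/6.0² = 133.4 → n = 134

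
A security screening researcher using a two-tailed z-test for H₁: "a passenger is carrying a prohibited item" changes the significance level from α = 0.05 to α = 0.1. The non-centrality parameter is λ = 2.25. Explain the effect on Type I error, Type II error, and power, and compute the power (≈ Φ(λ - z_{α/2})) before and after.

Increasing α from 0.05 to 0.1:
• Type I error rate increases (α is the Type I rate by definition).
• Critical value moves from z_{α/2} = 1.96 to 1.645, so power = Φ(λ - z_{α/2}) goes from Φ(2.25 - 1.96) = 0.614 to Φ(2.25 - 1.645) = 0.727.
• Type II error rate β = 1 - power therefore decreases (0.386 → 0.273).
Appropriate when false negatives are costly — here, letting a prohibited item through — security breach.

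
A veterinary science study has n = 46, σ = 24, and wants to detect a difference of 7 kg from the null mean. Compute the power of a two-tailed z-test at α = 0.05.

SE = σ/√n = 24/√46 = 3.539. Non-centrality λ = d/SE = 7/3.539 = 1.978. Power ≈ Φ(λ - z_{α/2}) = Φ(1.978 - 1.96) = Φ(0.018) = 0.507.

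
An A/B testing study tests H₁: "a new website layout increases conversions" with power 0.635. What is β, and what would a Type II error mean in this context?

β = 1 - power = 1 - 0.635 = 0.365. A Type II error is failing to reject H₀ when H₀ is false (false negative) — here, failing to conclude that a new website layout increases conversions when in fact it is true. Consequence: discarding a layout that would have improved conversions — lost revenue.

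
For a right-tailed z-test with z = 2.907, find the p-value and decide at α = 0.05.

p = P(Z > 2.907) = 1 - Φ(2.907) ≈ 0.0018. Since p < 0.05, reject H₀ (significant) at α = 0.05.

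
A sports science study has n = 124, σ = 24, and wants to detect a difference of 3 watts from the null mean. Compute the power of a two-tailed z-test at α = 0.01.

SE = σ/√n = 24/√124 = 2.155. Non-centrality λ = d/SE = 3/2.155 = 1.392. Power ≈ Φ(λ - z_{α/2}) = Φ(1.392 - 2.576) = Φ(-1.184) = 0.118.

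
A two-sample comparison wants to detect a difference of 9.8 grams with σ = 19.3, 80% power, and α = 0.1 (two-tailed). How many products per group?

n per group = 2(z_α/2 + z_β)²σ²/d² = 2×(1.645 + 0.84)²×19.3²/9.8² = 47.9 → n = 48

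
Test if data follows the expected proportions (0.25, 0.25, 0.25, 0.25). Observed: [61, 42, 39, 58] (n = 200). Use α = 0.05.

Expected: [50.0, 50.0, 50.0, 50.0]. χ² = 7.4. df = 3, critical = 7.815. Fail to reject H₀.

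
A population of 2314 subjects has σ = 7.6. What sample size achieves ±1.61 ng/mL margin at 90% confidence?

Without FPC: n₀ = (1.645×7.6/1.61)² = 60.299. With FPC: n = n₀N/(n₀+N-1) = 58.8 → n = 59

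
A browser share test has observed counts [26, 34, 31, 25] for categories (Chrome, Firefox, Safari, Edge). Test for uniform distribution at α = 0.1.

Expected = 29 each. χ² = Σ(O-E)²/E = 1.862. df = 3, critical value = 6.251. Fail to reject H₀.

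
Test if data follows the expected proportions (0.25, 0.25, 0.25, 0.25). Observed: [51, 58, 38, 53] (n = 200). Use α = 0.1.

Expected: [50.0, 50.0, 50.0, 50.0]. χ² = 4.36. df = 3, critical = 6.251. Fail to reject H₀.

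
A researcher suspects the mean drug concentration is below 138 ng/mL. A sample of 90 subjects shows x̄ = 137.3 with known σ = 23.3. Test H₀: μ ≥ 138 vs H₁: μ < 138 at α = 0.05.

z = -0.285. Critical value: -1.645. Fail to reject H₀.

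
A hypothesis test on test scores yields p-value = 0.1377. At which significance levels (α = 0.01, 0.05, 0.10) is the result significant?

p = 0.1377. Not significant at any of the given levels.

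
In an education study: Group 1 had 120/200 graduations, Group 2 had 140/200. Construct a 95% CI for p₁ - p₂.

p̂₁ = 0.6, p̂₂ = 0.7. Difference = -0.1. CI = (-0.193, -0.007)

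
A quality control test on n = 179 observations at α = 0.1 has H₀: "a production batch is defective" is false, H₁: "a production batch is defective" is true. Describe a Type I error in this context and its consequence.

Type I error: rejecting H₀ when it is true — concluding that a production batch is defective when in fact it is not. Consequence: scrapping a good batch — wasted material and cost for no reason.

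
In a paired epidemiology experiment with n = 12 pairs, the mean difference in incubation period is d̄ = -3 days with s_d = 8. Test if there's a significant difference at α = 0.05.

t = d̄/(s_d/√n) = -3/(8/√12) = -1.299. df = 11, critical t = ±2.201. Fail to reject H₀.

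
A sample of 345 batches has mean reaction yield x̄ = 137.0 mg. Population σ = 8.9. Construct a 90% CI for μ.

CI = x̄ ± z*(σ/√n) = 137.0 ± 1.645(8.9/√345) = 137.0 ± 0.79 = (136.21, 137.79)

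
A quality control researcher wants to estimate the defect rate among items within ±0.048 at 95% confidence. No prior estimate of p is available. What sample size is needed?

Conservative approach: use p = 0.5 (maximizes p(1-p) = 0.25). n = z²(0.25)/E² = 1.96²×0.25/0.048² = 416.8 → n = 417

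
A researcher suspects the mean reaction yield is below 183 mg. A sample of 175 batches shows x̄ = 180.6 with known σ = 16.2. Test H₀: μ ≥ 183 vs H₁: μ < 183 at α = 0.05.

z = -1.96. Critical value: -1.645. Reject H₀.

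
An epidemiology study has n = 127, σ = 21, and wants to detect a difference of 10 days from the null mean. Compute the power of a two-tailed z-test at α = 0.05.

SE = σ/√n = 21/√127 = 1.863. Non-centrality λ = d/SE = 10/1.863 = 5.366. Power ≈ Φ(λ - z_{α/2}) = Φ(5.366 - 1.96) = Φ(3.406) = 1.0.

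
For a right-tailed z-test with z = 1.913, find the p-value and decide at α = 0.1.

p = P(Z > 1.913) = 1 - Φ(1.913) ≈ 0.0279. Since p < 0.1, reject H₀ (significant) at α = 0.1.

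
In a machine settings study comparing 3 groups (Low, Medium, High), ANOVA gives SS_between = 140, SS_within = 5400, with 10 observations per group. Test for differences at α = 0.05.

df_between = 2, df_within = 27. F = MS_between/MS_within = 70.0/200.0 = 0.35. F_crit ≈ 3.354. Fail to reject H₀.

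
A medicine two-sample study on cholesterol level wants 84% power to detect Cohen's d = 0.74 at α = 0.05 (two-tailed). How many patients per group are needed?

z_{α/2} = 1.96, z_β = Φ⁻¹(0.84) = 0.994. For medium effect (d = 0.74): n per group = 2(z_{α/2} + z_β)²/d² = 2(1.96 + 0.994)²/0.74² = 31.9 → 32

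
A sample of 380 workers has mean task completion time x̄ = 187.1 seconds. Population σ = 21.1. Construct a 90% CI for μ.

CI = x̄ ± z*(σ/√n) = 187.1 ± 1.645(21.1/√380) = 187.1 ± 1.78 = (185.32, 188.88)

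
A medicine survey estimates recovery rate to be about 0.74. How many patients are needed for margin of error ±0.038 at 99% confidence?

n = z²p(1-p)/E² = 2.576²×0.74×0.26/0.038² = 884.2 → n = 885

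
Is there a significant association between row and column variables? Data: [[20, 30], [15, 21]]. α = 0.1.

χ² = 0.024. df = 1, critical = 2.706. Fail to reject H₀. No evidence of dependence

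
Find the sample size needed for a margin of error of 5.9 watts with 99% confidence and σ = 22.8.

n = (z*σ/E)² = (2.576×22.8/5.9)² = 99.1 → n = 100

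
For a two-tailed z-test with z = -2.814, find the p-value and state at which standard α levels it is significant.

p = 2·P(Z > |-2.814|) = 2·(1 - Φ(2.814)) ≈ 0.0049. Significant at α = 0.1; Significant at α = 0.05; Significant at α = 0.01.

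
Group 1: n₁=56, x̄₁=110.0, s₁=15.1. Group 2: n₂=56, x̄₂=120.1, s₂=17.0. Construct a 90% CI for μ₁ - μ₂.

Difference = -10.1. SE = √(15.1²/56 + 17.0²/56) = 3.038. CI = (-15.1, -5.1)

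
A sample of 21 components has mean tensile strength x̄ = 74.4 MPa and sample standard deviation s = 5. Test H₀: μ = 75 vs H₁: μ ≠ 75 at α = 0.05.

t = (x̄ - μ₀)/(s/√n) = (74.4 - 75)/(5/√21) = -0.55. df = 20, critical t = ±2.086. Fail to reject H₀.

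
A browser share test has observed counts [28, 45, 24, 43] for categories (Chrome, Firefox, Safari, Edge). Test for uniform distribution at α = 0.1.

Expected = 35 each. χ² = Σ(O-E)²/E = 9.543. df = 3, critical value = 6.251. Reject H₀.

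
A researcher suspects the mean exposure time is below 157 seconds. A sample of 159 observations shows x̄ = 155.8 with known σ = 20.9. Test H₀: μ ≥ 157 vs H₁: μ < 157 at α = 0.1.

z = -0.724. Critical value: -1.28. Fail to reject H₀.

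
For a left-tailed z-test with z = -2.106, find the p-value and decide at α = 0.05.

p = P(Z < -2.106) = Φ(-2.106) ≈ 0.0176. Since p < 0.05, reject H₀ (significant) at α = 0.05.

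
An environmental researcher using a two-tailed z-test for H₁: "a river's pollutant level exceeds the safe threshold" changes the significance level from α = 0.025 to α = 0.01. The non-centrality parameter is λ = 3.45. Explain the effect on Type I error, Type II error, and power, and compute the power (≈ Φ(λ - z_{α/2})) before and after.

Decreasing α from 0.025 to 0.01:
• Type I error rate decreases (α is the Type I rate by definition).
• Critical value moves from z_{α/2} = 2.241 to 2.576, so power = Φ(λ - z_{α/2}) goes from Φ(3.45 - 2.241) = 0.887 to Φ(3.45 - 2.576) = 0.809.
• Type II error rate β = 1 - power therefore increases (0.113 → 0.191).
Appropriate when false positives are costly — here, shutting down a compliant factory unnecessarily.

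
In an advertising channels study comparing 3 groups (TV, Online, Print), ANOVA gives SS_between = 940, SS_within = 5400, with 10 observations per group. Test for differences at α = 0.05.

df_between = 2, df_within = 27. F = MS_between/MS_within = 470.0/200.0 = 2.35. F_crit ≈ 3.354. Fail to reject H₀.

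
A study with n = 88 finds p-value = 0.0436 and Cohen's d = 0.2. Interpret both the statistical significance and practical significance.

Statistically significant (p = 0.0436 < 0.05). Cohen's d = 0.2 indicates a small effect size. Both statistical and practical significance should be considered.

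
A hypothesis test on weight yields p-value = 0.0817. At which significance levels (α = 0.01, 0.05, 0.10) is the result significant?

p = 0.0817. Significant at: α = 0.1.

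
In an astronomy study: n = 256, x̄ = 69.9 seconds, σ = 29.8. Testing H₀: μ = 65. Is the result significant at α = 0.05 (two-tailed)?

z = (69.9 - 65)/(29.8/√256) = 2.631. Since |z| > 1.96, significant at α = 0.05.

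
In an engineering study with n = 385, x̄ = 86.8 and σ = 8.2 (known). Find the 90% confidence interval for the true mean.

CI = x̄ ± z*(σ/√n) = 86.8 ± 1.645(8.2/√385) = 86.8 ± 0.69 = (86.11, 87.49)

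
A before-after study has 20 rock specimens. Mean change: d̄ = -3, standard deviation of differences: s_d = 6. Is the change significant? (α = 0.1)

t = d̄/(s_d/√n) = -3/(6/√20) = -2.236. df = 19, critical t = ±1.729. Reject H₀.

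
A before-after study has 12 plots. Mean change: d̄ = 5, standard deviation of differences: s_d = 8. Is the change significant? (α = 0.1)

t = d̄/(s_d/√n) = 5/(8/√12) = 2.165. df = 11, critical t = ±1.796. Reject H₀.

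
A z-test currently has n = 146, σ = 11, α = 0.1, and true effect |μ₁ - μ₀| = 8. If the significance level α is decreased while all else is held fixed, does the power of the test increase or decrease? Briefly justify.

Power decreases: a smaller α raises the critical value, so less of the H₁ sampling distribution falls in the rejection region.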